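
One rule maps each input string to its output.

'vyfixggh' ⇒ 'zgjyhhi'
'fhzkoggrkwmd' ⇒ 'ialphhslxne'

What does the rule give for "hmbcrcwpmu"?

ncdsdxqnv

Rule — delete the first character, then shift every letter 1 place forward in the alphabet (wrapping around).
Applying both steps to "hmbcrcwpmu": "mbcrcwpmu", then "ncdsdxqnv".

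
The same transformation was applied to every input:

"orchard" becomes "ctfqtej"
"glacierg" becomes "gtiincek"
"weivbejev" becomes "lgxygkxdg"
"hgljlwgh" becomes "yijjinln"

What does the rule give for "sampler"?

ngtucor

What's happening: move the last 3 characters to the front (rotate right by 3), then shift every letter 2 places forward in the alphabet (wrapping around).
For "sampler", step one produces "lersamp"; step two turns that into "ngtucor".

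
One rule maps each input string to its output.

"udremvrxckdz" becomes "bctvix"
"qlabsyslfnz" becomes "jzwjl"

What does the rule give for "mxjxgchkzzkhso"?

vvaixfm

The pattern: shift every letter 2 places backward in the alphabet (wrapping around), then keep every other character starting from the second (positions 2nd, 4th, 6th, ...).
Applying that to "mxjxgchkzzkhso" gives "vvaixfm".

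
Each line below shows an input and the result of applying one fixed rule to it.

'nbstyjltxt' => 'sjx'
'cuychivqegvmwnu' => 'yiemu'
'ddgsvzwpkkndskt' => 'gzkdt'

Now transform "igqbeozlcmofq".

The rule is to keep one character in every 3, starting at position 3 (positions 3rd, 6th, 9th, ...).
"igqbeozlcmofq" → "qocf".

qocf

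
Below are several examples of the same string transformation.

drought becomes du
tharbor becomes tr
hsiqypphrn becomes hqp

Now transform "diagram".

Rule — move the last 2 characters to the front (rotate right by 2), then keep one character in every 3, starting at position 3 (positions 3rd, 6th, 9th, ...).
For "diagram", step one produces "amdiagr"; step two turns that into "dg".
(Check on "hsiqypphrn": → "rnhsiqypph" → "hqp" ✓)

dg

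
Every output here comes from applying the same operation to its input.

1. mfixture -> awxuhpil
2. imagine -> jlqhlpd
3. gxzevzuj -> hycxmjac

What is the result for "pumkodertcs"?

Each output is the input with this applied: shift every letter 3 places forward in the alphabet (wrapping around), then move the first 3 characters to the end (rotate left by 3).
Doing the same to "pumkodertcs": "nrghuwfvsxp".

nrghuwfvsxp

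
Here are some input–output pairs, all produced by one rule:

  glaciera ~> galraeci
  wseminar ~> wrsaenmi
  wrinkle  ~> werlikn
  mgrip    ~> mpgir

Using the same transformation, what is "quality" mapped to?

qyutail

Rule — take characters alternately from the front and the back (1st, last, 2nd, 2nd-last, ...).
So "quality" becomes "qyutail".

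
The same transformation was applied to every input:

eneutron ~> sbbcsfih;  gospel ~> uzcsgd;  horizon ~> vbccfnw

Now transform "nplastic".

bqdwzhog

Rule — take characters alternately from the front and the back (1st, last, 2nd, 2nd-last, ...), then shift every letter 12 places backward in the alphabet (wrapping around).
On "nplastic": the first step gives "ncpiltas", and the second then gives "bqdwzhog".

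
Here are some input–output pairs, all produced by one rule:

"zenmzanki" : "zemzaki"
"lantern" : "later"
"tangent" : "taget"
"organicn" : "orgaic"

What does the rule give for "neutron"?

eutro

Each output is the input with this applied: remove every "n".
On "neutron" that produces "eutro".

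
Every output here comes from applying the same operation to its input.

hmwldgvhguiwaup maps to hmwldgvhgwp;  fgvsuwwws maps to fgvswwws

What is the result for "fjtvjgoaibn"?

Each output is the input with this applied: remove every vowel.
For "fjtvjgoaibn" the result is "fjtvjgbn".

fjtvjgbn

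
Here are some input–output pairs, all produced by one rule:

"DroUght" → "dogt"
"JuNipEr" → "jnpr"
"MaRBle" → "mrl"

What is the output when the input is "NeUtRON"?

nurn

Rule — keep every other character starting from the first (positions 1st, 3rd, 5th, ...), then convert every letter to lowercase.
"NeUtRON" → "NURN" → "nurn".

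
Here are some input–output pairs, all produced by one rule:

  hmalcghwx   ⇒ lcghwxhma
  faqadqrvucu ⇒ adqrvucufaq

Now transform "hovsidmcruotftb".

sidmcruotftbhov

The transformation: move the first 3 characters to the end (rotate left by 3).
Applying that to "hovsidmcruotftb" gives "sidmcruotftbhov".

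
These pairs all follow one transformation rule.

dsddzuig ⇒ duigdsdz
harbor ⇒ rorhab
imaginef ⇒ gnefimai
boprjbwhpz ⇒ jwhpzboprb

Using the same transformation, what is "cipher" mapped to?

Looking at the pairs, the operation is to swap the front and back halves of the string, then swap the first and last characters.
On "cipher": the first step gives "hercip", and the second then gives "percih".

percih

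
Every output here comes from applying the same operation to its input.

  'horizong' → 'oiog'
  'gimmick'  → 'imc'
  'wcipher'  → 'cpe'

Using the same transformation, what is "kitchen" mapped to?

Looking at the pairs, the operation is to keep every other character starting from the second (positions 2nd, 4th, 6th, ...).
Doing the same to "kitchen": "ice".

ice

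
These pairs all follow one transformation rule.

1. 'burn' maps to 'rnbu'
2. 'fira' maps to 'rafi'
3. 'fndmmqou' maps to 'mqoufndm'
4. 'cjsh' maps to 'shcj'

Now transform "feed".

edfe

Looking at the pairs, the operation is to swap the front and back halves of the string.
On "feed" that produces "edfe".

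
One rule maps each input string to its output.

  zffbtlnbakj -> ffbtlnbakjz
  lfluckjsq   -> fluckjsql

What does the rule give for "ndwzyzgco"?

Rule — move the first character to the end.
"ndwzyzgco" → "dwzyzgcon".

dwzyzgcon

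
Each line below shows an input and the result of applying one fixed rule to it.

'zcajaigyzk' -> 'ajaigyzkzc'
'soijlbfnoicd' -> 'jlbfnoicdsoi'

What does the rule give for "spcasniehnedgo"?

sniehnedgospca

The pattern: swap the front and back halves of the string, then move the last 3 characters to the front (rotate right by 3).
On "spcasniehnedgo": the first step gives "ehnedgospcasni", and the second then gives "sniehnedgospca".
(Check on "zcajaigyzk": → "igyzkzcaja" → "ajaigyzkzc" ✓)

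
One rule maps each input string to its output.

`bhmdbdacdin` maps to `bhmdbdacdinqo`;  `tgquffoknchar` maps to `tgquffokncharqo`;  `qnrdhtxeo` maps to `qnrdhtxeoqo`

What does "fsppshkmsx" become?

fsppshkmsxqo

The transformation: append "qo".
So "fsppshkmsx" becomes "fsppshkmsxqo".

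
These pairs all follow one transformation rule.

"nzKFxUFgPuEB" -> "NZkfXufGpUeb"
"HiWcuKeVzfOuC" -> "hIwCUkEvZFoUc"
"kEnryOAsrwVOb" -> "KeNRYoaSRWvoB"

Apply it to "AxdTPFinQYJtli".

aXDtpfINqyjTLI

The rule is to flip the case of every letter.
Doing the same to "AxdTPFinQYJtli": "aXDtpfINqyjTLI".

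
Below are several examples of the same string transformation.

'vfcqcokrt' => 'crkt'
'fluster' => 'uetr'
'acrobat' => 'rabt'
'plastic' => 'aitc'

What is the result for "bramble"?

The pattern: swap each adjacent pair of characters (1↔2, 3↔4, ...), then keep only the last 4 characters.
"bramble" → "albe".
(Check on "plastic": → "lpsaitc" → "aitc" ✓)

albe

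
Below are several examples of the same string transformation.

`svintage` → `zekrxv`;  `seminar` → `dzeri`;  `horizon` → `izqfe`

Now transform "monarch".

erity

The pattern: delete the first 2 characters, then shift every letter 9 places backward in the alphabet (wrapping around).
Starting from "monarch": after the first operation, "narch"; after the second, "erity".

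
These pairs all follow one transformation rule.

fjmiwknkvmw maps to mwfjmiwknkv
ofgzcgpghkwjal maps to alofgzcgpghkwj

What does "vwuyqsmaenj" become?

njvwuyqsmae

The pattern: move the last 2 characters to the front (rotate right by 2).
"vwuyqsmaenj" → "njvwuyqsmae".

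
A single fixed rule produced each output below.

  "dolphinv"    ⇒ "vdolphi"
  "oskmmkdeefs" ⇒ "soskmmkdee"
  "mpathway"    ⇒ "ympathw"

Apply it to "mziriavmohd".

dmziriavmo

Each output is the input with this applied: move the last 2 characters to the front (rotate right by 2), then delete the first character.
Doing the same to "mziriavmohd": "dmziriavmo".
(Check on "mpathway": → "aympathw" → "ympathw" ✓)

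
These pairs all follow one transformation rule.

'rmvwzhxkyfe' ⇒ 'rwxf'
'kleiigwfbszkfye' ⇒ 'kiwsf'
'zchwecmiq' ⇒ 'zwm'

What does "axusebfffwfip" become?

asfwp

Looking at the pairs, the operation is to keep one character in every 3, starting at position 1 (positions 1st, 4th, 7th, ...).
"axusebfffwfip" → "asfwp".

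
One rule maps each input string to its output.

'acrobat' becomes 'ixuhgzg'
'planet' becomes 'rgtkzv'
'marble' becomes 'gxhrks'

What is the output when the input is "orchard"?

Looking at the pairs, the operation is to move the first character to the end, then shift every letter 6 places forward in the alphabet (wrapping around).
On "orchard" that produces "xingxju".

xingxju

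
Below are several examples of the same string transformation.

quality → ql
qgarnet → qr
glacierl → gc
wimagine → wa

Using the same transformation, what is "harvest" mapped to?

Rule — move the last 2 characters to the front (rotate right by 2), then keep one character in every 3, starting at position 3 (positions 3rd, 6th, 9th, ...).
Working it through for "harvest": intermediate "stharve", final "hv".

hv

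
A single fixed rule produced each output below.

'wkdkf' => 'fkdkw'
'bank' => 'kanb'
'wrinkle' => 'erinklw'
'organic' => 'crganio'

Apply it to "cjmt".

Looking at the pairs, the operation is to swap the first and last characters.
"cjmt" → "tjmc".

tjmc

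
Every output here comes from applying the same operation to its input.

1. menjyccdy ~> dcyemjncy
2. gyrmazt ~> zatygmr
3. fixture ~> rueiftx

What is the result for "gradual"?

aulrgda

The rule is to swap each adjacent pair of characters (1↔2, 3↔4, ...), then move the last 3 characters to the front (rotate right by 3).
Working it through for "gradual": intermediate "rgdaaul", final "aulrgda".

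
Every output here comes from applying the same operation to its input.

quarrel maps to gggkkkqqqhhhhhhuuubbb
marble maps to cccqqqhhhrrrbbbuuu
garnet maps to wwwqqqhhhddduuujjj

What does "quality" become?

gggkkkqqqbbbyyyjjjooo

Each output is the input with this applied: shift every letter 10 places backward in the alphabet (wrapping around), then repeat every character 3 times.
Applying both steps to "quality": "gkqbyjo", then "gggkkkqqqbbbyyyjjjooo".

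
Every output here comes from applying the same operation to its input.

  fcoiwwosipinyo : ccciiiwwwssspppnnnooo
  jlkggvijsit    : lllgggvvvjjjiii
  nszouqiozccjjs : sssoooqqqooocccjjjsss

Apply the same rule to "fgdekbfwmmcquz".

Each output is the input with this applied: keep every other character starting from the second (positions 2nd, 4th, 6th, ...), then repeat every character 3 times.
For "fgdekbfwmmcquz", step one produces "gebwmqz"; step two turns that into "gggeeebbbwwwmmmqqqzzz".

gggeeebbbwwwmmmqqqzzz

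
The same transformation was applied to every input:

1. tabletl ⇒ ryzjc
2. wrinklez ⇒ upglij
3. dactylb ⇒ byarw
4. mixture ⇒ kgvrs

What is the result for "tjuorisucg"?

The pattern: delete the last 2 characters, then shift every letter 2 places backward in the alphabet (wrapping around).
On "tjuorisucg": the first step gives "tjuorisu", and the second then gives "rhsmpgqs".

rhsmpgqs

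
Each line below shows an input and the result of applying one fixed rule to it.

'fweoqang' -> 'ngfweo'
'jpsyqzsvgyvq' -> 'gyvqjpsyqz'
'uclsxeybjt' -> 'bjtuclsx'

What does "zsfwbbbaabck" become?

What's happening: swap the front and back halves of the string, then delete the first 2 characters.
For "zsfwbbbaabck", step one produces "baabckzsfwbb"; step two turns that into "abckzsfwbb".

abckzsfwbb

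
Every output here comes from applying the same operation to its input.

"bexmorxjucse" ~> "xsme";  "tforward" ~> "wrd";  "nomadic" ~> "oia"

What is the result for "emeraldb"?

reb

Each output is the input with this applied: sort the characters into reverse alphabetical order, then keep one character in every 3, starting at position 1 (positions 1st, 4th, 7th, ...).
Applying that to "emeraldb" gives "reb".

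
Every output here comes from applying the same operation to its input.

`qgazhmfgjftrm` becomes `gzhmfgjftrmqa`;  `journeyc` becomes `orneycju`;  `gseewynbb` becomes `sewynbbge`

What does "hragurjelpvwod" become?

In each case the input is transformed by: move the first 2 characters to the end (rotate left by 2), then swap the first and last characters.
"hragurjelpvwod" → "agurjelpvwodhr" → "rgurjelpvwodha".

rgurjelpvwodha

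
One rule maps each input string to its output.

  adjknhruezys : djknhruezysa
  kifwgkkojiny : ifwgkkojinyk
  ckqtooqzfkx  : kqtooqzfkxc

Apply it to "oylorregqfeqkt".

In each case the input is transformed by: move the first character to the end.
So "oylorregqfeqkt" becomes "ylorregqfeqkto".

ylorregqfeqkto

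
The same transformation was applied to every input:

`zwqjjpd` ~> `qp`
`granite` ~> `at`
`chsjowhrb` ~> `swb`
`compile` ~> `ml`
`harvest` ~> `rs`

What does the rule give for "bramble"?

Rule — keep one character in every 3, starting at position 3 (positions 3rd, 6th, 9th, ...).
Doing the same to "bramble": "al".

al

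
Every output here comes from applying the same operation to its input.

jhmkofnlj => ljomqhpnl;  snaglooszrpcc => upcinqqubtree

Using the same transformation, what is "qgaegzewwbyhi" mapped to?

The pattern: shift every letter 2 places forward in the alphabet (wrapping around).
Applying that to "qgaegzewwbyhi" gives "sicgibgyydajk".

sicgibgyydajk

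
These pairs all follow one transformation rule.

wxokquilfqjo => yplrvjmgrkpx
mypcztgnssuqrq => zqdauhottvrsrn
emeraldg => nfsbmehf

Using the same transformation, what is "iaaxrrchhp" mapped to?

bbyssdiiqj

Looking at the pairs, the operation is to shift every letter 1 place forward in the alphabet (wrapping around), then move the first character to the end.
Applying both steps to "iaaxrrchhp": "jbbyssdiiq", then "bbyssdiiqj".
(Check on "wxokquilfqjo": → "xyplrvjmgrkp" → "yplrvjmgrkpx" ✓)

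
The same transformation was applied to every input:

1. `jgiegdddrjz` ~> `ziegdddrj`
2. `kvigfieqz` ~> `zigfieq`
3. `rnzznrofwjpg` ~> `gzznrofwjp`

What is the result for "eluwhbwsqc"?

In each case the input is transformed by: delete the first 2 characters, then move the last character to the front.
"eluwhbwsqc" → "uwhbwsqc" → "cuwhbwsq".

cuwhbwsq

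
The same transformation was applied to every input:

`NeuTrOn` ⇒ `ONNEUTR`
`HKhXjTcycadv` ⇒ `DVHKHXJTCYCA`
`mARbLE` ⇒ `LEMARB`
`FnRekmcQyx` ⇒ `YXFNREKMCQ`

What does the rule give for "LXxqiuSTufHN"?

In each case the input is transformed by: move the last 2 characters to the front (rotate right by 2), then convert every letter to uppercase.
Working it through for "LXxqiuSTufHN": intermediate "HNLXxqiuSTuf", final "HNLXXQIUSTUF".

HNLXXQIUSTUF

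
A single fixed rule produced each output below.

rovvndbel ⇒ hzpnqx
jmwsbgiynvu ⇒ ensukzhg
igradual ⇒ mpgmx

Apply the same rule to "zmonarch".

zmdot

The rule is to delete the first 3 characters, then shift every letter 12 places forward in the alphabet (wrapping around).
Working it through for "zmonarch": intermediate "narch", final "zmdot".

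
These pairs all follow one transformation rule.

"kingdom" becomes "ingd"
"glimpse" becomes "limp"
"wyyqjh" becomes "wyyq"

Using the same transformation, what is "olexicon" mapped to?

In each case the input is transformed by: move the last 2 characters to the front (rotate right by 2), then keep only the last 4 characters.
Applying both steps to "olexicon": "onolexic", then "exic".

exic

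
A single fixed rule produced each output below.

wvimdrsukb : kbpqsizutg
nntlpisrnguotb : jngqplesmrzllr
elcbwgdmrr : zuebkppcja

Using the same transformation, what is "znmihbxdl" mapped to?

gfzvbjxlk

What's happening: move the first 3 characters to the end (rotate left by 3), then shift every letter 2 places backward in the alphabet (wrapping around).
"znmihbxdl" → "ihbxdlznm" → "gfzvbjxlk".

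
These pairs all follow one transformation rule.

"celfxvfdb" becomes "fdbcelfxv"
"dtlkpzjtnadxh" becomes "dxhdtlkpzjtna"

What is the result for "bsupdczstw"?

What's happening: move the last 3 characters to the front (rotate right by 3).
For "bsupdczstw" the result is "stwbsupdcz".

stwbsupdcz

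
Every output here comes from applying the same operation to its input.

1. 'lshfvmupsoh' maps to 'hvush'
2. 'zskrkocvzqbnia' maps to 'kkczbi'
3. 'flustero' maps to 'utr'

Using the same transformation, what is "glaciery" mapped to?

air

In each case the input is transformed by: delete the first 2 characters, then keep every other character starting from the first (positions 1st, 3rd, 5th, ...).
Starting from "glaciery": after the first operation, "aciery"; after the second, "air".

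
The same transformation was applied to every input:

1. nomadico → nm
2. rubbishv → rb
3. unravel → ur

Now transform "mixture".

mx

Looking at the pairs, the operation is to keep every other character starting from the first (positions 1st, 3rd, 5th, ...), then delete the last 2 characters.
For "mixture", step one produces "mxue"; step two turns that into "mx".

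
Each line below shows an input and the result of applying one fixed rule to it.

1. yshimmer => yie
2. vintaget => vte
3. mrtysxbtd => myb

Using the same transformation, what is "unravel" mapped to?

Looking at the pairs, the operation is to keep one character in every 3, starting at position 1 (positions 1st, 4th, 7th, ...).
Applying that to "unravel" gives "ual".

ual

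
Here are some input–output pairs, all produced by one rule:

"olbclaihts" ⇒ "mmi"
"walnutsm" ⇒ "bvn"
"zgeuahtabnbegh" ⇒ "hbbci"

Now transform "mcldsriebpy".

dtfz

In each case the input is transformed by: shift every letter 1 place forward in the alphabet (wrapping around), then keep one character in every 3, starting at position 2 (positions 2nd, 5th, 8th, ...).
For "mcldsriebpy", step one produces "ndmetsjfcqz"; step two turns that into "dtfz".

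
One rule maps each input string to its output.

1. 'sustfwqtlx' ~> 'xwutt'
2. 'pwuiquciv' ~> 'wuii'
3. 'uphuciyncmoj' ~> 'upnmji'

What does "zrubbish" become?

rihb

The transformation: keep every other character starting from the second (positions 2nd, 4th, 6th, ...), then sort the characters into reverse alphabetical order.
Applying both steps to "zrubbish": "rbih", then "rihb".
(Check on "pwuiquciv": → "wiui" → "wuii" ✓)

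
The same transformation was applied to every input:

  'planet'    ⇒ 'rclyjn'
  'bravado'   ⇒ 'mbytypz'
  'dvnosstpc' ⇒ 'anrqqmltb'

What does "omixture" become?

In each case the input is transformed by: shift every letter 2 places backward in the alphabet (wrapping around), then reverse the string.
On "omixture": the first step gives "mkgvrspc", and the second then gives "cpsrvgkm".

cpsrvgkm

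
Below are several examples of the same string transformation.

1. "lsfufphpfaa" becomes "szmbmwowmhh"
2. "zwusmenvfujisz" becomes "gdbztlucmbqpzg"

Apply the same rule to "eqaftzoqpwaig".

lxhmagvxwdhpn

What's happening: shift every letter 7 places forward in the alphabet (wrapping around).
On "eqaftzoqpwaig" that produces "lxhmagvxwdhpn".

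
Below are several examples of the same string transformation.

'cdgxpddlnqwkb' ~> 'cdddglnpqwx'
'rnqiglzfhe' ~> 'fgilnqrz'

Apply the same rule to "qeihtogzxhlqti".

eghhiloqqtxz

Each output is the input with this applied: delete the last 2 characters, then sort the characters into alphabetical order.
Working it through for "qeihtogzxhlqti": intermediate "qeihtogzxhlq", final "eghhiloqqtxz".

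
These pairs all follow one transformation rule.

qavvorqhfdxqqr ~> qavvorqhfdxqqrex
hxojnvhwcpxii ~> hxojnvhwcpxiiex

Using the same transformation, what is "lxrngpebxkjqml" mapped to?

lxrngpebxkjqmlex

The rule is to append "ex".
On "lxrngpebxkjqml" that produces "lxrngpebxkjqmlex".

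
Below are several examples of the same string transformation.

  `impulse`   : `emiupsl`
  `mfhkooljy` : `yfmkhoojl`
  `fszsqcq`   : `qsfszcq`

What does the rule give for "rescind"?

dercsni

The transformation: swap each adjacent pair of characters (1↔2, 3↔4, ...), then move the last character to the front.
Applying both steps to "rescind": "ercsnid", then "dercsni".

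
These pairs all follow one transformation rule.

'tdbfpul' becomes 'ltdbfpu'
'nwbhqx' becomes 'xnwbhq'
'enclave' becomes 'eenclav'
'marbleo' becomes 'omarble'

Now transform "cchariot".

tcchario

Each output is the input with this applied: move the last character to the front.
On "cchariot" that produces "tcchario".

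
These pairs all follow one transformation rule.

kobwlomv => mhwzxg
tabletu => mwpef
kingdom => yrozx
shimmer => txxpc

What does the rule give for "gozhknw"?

Each output is the input with this applied: shift every letter 11 places forward in the alphabet (wrapping around), then delete the first 2 characters.
On "gozhknw": the first step gives "rzksvyh", and the second then gives "ksvyh".

ksvyh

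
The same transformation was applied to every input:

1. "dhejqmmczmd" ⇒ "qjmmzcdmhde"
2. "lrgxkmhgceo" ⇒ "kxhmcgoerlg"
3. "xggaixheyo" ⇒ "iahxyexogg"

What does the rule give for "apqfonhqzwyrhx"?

ofhnzqywhraxqp

What's happening: move the first 3 characters to the end (rotate left by 3), then swap each adjacent pair of characters (1↔2, 3↔4, ...).
"apqfonhqzwyrhx" → "fonhqzwyrhxapq" → "ofhnzqywhraxqp".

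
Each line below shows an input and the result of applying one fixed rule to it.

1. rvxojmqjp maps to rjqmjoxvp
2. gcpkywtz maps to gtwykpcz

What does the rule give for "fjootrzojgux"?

Looking at the pairs, the operation is to swap the first and last characters, then reverse the string.
On "fjootrzojgux": the first step gives "xjootrzojguf", and the second then gives "fugjozrtoojx".

fugjozrtoojx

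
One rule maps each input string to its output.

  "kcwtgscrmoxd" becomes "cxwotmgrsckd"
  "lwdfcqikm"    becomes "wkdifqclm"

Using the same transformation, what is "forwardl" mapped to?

odrrwafl

Looking at the pairs, the operation is to take characters alternately from the front and the back (1st, last, 2nd, 2nd-last, ...), then move the first 2 characters to the end (rotate left by 2).
On "forwardl" that produces "odrrwafl".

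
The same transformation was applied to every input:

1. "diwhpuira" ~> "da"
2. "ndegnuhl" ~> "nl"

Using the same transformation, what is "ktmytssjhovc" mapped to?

In each case the input is transformed by: take characters alternately from the front and the back (1st, last, 2nd, 2nd-last, ...), then keep only the first 2 characters.
Applying both steps to "ktmytssjhovc": "kctvmoyhtjss", then "kc".

kc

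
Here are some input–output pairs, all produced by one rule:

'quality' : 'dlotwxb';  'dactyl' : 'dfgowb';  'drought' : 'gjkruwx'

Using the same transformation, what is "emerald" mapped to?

dghhopu

The pattern: sort the characters into alphabetical order, then shift every letter 3 places forward in the alphabet (wrapping around).
Starting from "emerald": after the first operation, "adeelmr"; after the second, "dghhopu".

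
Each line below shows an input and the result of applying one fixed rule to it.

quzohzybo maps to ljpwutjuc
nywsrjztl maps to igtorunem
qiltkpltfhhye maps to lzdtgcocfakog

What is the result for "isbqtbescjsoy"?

In each case the input is transformed by: shift every letter 5 places backward in the alphabet (wrapping around), then take characters alternately from the front and the back (1st, last, 2nd, 2nd-last, ...).
On "isbqtbescjsoy": the first step gives "dnwlowznxenjt", and the second then gives "dtnjwnleoxwnz".
(Check on "quzohzybo": → "lpujcutwj" → "ljpwutjuc" ✓)

dtnjwnleoxwnz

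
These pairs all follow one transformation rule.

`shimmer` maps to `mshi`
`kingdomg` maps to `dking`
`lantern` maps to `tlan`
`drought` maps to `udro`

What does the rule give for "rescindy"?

Each output is the input with this applied: delete the last 3 characters, then move the last character to the front.
On "rescindy": the first step gives "resci", and the second then gives "iresc".

iresc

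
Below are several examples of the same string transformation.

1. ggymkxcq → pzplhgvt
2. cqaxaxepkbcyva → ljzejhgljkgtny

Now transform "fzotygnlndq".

In each case the input is transformed by: shift every letter 9 places forward in the alphabet (wrapping around), then take characters alternately from the front and the back (1st, last, 2nd, 2nd-last, ...).
"fzotygnlndq" → "oixchpwuwmz" → "ozimxwcuhwp".

ozimxwcuhwp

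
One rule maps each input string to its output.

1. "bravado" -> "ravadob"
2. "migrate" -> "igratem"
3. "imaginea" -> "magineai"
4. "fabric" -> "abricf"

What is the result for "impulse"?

mpulsei

In each case the input is transformed by: move the first character to the end.
For "impulse" the result is "mpulsei".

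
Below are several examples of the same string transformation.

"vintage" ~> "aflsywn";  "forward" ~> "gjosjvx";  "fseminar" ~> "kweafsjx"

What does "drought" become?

jgmyzlv

Looking at the pairs, the operation is to move the first character to the end, then shift every letter 8 places backward in the alphabet (wrapping around).
"drought" → "roughtd" → "jgmyzlv".
(Check on "forward": → "orwardf" → "gjosjvx" ✓)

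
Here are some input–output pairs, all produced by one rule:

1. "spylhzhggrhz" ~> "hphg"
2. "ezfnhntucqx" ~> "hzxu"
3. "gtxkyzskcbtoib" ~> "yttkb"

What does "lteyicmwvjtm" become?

ittw

Looking at the pairs, the operation is to keep one character in every 3, starting at position 2 (positions 2nd, 5th, 8th, ...), then swap each adjacent pair of characters (1↔2, 3↔4, ...).
On "lteyicmwvjtm": the first step gives "tiwt", and the second then gives "ittw".
(Check on "gtxkyzskcbtoib": → "tyktb" → "yttkb" ✓)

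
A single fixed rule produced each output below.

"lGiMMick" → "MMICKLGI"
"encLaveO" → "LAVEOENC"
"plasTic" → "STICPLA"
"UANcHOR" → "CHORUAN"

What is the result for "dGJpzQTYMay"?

PZQTYMAYDGJ

In each case the input is transformed by: move the first 3 characters to the end (rotate left by 3), then convert every letter to uppercase.
Starting from "dGJpzQTYMay": after the first operation, "pzQTYMaydGJ"; after the second, "PZQTYMAYDGJ".
(Check on "lGiMMick": → "MMicklGi" → "MMICKLGI" ✓)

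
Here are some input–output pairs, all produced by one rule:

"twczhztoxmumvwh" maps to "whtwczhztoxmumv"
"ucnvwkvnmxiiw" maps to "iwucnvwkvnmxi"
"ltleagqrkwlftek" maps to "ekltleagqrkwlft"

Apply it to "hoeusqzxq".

The rule is to move the last 2 characters to the front (rotate right by 2).
For "hoeusqzxq" the result is "xqhoeusqz".

xqhoeusqz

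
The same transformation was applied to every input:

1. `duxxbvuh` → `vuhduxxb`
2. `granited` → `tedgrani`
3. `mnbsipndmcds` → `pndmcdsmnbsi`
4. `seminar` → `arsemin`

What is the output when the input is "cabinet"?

etcabin

Each output is the input with this applied: move the first 3 characters to the end (rotate left by 3), then move the first 2 characters to the end (rotate left by 2).
On "cabinet": the first step gives "inetcab", and the second then gives "etcabin".
(Check on "seminar": → "inarsem" → "arsemin" ✓)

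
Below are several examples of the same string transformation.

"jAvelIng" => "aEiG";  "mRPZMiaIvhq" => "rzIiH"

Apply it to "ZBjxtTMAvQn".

Rule — keep every other character starting from the second (positions 2nd, 4th, 6th, ...), then flip the case of every letter.
Working it through for "ZBjxtTMAvQn": intermediate "BxTAQ", final "bXtaq".

bXtaq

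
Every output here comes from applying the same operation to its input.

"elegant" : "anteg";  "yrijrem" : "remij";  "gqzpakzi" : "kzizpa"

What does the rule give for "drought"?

In each case the input is transformed by: delete the first 2 characters, then move the last 3 characters to the front (rotate right by 3).
"drought" → "ought" → "ghtou".
(Check on "gqzpakzi": → "zpakzi" → "kzizpa" ✓)

ghtou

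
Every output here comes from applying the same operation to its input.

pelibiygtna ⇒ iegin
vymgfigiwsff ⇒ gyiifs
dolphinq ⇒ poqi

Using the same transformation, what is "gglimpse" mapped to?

The transformation: keep every other character starting from the second (positions 2nd, 4th, 6th, ...), then swap each adjacent pair of characters (1↔2, 3↔4, ...).
On "gglimpse" that produces "igep".

igep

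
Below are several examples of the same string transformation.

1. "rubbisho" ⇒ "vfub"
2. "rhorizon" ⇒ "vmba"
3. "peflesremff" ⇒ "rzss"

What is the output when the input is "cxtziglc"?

vtyp

The transformation: shift every letter 13 places forward in the alphabet (wrapping around) — i.e. ROT13, then keep only the last 4 characters.
"cxtziglc" → "pkgmvtyp" → "vtyp".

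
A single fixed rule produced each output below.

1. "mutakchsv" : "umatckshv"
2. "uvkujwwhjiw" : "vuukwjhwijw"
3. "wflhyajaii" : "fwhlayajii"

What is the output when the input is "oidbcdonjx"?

Rule — swap each adjacent pair of characters (1↔2, 3↔4, ...).
Doing the same to "oidbcdonjx": "iobddcnoxj".

iobddcnoxj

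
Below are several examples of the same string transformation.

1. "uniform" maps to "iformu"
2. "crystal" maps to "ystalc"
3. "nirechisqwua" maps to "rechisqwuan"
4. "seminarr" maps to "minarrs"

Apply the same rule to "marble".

Looking at the pairs, the operation is to move the first 2 characters to the end (rotate left by 2), then delete the last character.
On "marble": the first step gives "rblema", and the second then gives "rblem".

rblem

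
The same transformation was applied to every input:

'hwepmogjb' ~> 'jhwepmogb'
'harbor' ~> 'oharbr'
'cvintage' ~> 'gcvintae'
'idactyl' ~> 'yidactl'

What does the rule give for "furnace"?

cfurnae

The transformation: move the last character to the front, then swap the first and last characters.
Applying both steps to "furnace": "efurnac", then "cfurnae".
(Check on "idactyl": → "lidacty" → "yidactl" ✓)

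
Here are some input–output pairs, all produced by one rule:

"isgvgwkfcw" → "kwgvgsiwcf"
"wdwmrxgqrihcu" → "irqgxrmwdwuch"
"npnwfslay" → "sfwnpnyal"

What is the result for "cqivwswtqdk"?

twswviqckdq

Rule — move the last 3 characters to the front (rotate right by 3), then reverse the string.
For "cqivwswtqdk", step one produces "qdkcqivwswt"; step two turns that into "twswviqckdq".
(Check on "wdwmrxgqrihcu": → "hcuwdwmrxgqri" → "irqgxrmwdwuch" ✓)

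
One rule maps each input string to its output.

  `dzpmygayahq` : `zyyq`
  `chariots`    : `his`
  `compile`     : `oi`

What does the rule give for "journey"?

In each case the input is transformed by: keep one character in every 3, starting at position 2 (positions 2nd, 5th, 8th, ...).
"journey" → "on".

on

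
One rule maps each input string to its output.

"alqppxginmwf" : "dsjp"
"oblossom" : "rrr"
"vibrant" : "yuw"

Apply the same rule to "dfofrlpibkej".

Each output is the input with this applied: shift every letter 3 places forward in the alphabet (wrapping around), then keep one character in every 3, starting at position 1 (positions 1st, 4th, 7th, ...).
For "dfofrlpibkej" the result is "gisn".
(Check on "alqppxginmwf": → "dotssajlqpzi" → "dsjp" ✓)

gisn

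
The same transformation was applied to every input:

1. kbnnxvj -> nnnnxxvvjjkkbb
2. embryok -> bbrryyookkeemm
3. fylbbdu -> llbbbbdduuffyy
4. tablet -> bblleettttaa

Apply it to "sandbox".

The transformation: move the first 2 characters to the end (rotate left by 2), then double every character.
For "sandbox", step one produces "ndboxsa"; step two turns that into "nnddbbooxxssaa".

nnddbbooxxssaa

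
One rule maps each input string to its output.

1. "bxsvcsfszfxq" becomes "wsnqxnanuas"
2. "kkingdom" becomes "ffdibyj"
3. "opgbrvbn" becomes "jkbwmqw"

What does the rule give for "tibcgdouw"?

odwxbyjp

The rule is to delete the last character, then shift every letter 5 places backward in the alphabet (wrapping around).
"tibcgdouw" → "tibcgdou" → "odwxbyjp".
(Check on "bxsvcsfszfxq": → "bxsvcsfszfx" → "wsnqxnanuas" ✓)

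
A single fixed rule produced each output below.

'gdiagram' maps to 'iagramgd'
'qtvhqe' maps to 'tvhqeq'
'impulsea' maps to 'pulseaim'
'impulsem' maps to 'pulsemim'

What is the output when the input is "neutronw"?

The pattern: move the last 2 characters to the front (rotate right by 2), then swap the front and back halves of the string.
For "neutronw", step one produces "nwneutro"; step two turns that into "utronwne".

utronwne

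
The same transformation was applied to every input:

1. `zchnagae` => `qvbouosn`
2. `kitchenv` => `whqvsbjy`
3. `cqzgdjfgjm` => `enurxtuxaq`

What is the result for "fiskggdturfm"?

Looking at the pairs, the operation is to shift every letter 12 places backward in the alphabet (wrapping around), then move the first character to the end.
Working it through for "fiskggdturfm": intermediate "twgyuurhifta", final "wgyuurhiftat".
(Check on "zchnagae": → "nqvbouos" → "qvbouosn" ✓)

wgyuurhiftat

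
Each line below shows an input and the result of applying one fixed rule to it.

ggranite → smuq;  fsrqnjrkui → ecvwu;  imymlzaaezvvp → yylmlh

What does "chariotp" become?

tdab

In each case the input is transformed by: keep every other character starting from the second (positions 2nd, 4th, 6th, ...), then shift every letter 12 places forward in the alphabet (wrapping around).
Applying both steps to "chariotp": "hrop", then "tdab".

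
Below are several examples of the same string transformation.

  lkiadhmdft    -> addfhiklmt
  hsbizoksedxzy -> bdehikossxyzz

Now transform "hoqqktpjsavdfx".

adfhjkopqqstvx

Looking at the pairs, the operation is to sort the characters into alphabetical order.
Applying that to "hoqqktpjsavdfx" gives "adfhjkopqqstvx".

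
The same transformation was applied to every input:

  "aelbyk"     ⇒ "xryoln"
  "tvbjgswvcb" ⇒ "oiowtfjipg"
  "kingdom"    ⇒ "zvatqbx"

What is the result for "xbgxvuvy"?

lotkihik

Each output is the input with this applied: swap the first and last characters, then shift every letter 13 places forward in the alphabet (wrapping around) — i.e. ROT13.
Working it through for "xbgxvuvy": intermediate "ybgxvuvx", final "lotkihik".
(Check on "tvbjgswvcb": → "bvbjgswvct" → "oiowtfjipg" ✓)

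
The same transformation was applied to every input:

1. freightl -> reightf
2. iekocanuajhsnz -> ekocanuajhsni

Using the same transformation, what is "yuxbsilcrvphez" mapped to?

uxbsilcrvphey

The rule is to swap the first and last characters, then delete the first character.
On "yuxbsilcrvphez": the first step gives "zuxbsilcrvphey", and the second then gives "uxbsilcrvphey".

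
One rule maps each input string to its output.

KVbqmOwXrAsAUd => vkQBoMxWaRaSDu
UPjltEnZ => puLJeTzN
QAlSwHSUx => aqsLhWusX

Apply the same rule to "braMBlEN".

RBmALbne

Rule — flip the case of every letter, then swap each adjacent pair of characters (1↔2, 3↔4, ...).
"braMBlEN" → "RBmALbne".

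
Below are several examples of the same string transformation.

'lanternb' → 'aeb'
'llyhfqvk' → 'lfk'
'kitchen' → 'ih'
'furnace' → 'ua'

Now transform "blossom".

The transformation: keep one character in every 3, starting at position 2 (positions 2nd, 5th, 8th, ...).
"blossom" → "ls".

ls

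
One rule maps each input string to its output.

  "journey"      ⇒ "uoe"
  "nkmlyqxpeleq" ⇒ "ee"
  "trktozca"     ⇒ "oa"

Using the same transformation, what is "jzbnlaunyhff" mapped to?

ua

Rule — sort the characters into reverse alphabetical order, then keep only the vowels.
Working it through for "jzbnlaunyhff": intermediate "zyunnljhffba", final "ua".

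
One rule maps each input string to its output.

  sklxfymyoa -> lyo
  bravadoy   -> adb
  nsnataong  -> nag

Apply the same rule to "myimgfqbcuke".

ifce

In each case the input is transformed by: move the first character to the end, then keep one character in every 3, starting at position 2 (positions 2nd, 5th, 8th, ...).
Applying both steps to "myimgfqbcuke": "yimgfqbcukem", then "ifce".
(Check on "nsnataong": → "snataongn" → "nag" ✓)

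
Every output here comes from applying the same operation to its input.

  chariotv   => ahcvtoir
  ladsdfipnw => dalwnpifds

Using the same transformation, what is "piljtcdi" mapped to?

lipidctj

The transformation: move the first 3 characters to the end (rotate left by 3), then reverse the string.
"piljtcdi" → "jtcdipil" → "lipidctj".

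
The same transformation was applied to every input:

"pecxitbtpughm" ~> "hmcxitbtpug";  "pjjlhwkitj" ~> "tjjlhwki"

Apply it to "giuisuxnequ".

quuisuxne

What's happening: delete the first 2 characters, then move the last 2 characters to the front (rotate right by 2).
Applying that to "giuisuxnequ" gives "quuisuxne".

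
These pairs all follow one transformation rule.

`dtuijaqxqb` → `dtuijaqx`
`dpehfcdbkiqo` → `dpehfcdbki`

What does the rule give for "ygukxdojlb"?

ygukxdoj

The pattern: delete the last 2 characters.
For "ygukxdojlb" the result is "ygukxdoj".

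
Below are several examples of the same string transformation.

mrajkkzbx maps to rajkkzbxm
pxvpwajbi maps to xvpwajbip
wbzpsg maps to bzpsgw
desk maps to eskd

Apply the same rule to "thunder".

Each output is the input with this applied: move the first character to the end.
Doing the same to "thunder": "hundert".

hundert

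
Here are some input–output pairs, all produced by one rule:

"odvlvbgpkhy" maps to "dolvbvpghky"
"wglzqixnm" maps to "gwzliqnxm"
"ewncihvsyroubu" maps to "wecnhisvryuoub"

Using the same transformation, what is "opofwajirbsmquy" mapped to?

What's happening: swap each adjacent pair of characters (1↔2, 3↔4, ...).
On "opofwajirbsmquy" that produces "pofoawijbrmsuqy".

pofoawijbrmsuqy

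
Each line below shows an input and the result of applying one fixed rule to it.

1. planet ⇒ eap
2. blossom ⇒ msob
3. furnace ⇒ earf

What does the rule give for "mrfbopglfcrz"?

rfgofm

Each output is the input with this applied: keep every other character starting from the first (positions 1st, 3rd, 5th, ...), then reverse the string.
Applying that to "mrfbopglfcrz" gives "rfgofm".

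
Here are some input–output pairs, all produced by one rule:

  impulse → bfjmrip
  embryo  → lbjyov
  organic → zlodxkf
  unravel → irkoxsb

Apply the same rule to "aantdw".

txxkqa

Looking at the pairs, the operation is to move the last character to the front, then shift every letter 3 places backward in the alphabet (wrapping around).
"aantdw" → "waantd" → "txxkqa".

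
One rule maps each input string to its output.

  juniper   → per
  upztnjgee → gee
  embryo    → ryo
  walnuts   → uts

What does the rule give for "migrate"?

Looking at the pairs, the operation is to keep only the last 3 characters.
On "migrate" that produces "ate".

ate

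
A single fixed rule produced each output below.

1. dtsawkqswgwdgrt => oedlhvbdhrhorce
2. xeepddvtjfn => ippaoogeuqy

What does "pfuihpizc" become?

aqftsatkn

Each output is the input with this applied: shift every letter 11 places forward in the alphabet (wrapping around).
So "pfuihpizc" becomes "aqftsatkn".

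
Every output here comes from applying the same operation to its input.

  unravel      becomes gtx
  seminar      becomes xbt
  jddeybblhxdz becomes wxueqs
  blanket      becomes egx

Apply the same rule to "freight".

In each case the input is transformed by: shift every letter 7 places backward in the alphabet (wrapping around), then keep every other character starting from the second (positions 2nd, 4th, 6th, ...).
On "freight": the first step gives "ykxbzam", and the second then gives "kba".
(Check on "blanket": → "uetgdxm" → "egx" ✓)

kba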